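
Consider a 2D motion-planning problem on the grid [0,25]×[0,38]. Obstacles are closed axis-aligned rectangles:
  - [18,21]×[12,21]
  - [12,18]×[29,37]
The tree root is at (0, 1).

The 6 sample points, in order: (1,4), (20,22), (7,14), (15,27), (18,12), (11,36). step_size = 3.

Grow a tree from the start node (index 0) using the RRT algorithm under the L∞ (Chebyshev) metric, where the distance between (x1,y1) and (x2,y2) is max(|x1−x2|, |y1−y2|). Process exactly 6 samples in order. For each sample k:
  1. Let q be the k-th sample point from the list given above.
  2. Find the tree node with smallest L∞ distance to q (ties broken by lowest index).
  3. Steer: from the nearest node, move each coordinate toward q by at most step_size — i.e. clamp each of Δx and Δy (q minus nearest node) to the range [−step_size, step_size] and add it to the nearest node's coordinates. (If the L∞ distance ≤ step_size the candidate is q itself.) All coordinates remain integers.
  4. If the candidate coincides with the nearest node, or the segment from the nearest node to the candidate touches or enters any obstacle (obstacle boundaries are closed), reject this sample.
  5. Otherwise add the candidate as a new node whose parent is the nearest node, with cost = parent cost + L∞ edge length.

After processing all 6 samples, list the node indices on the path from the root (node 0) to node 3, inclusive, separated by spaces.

1. q=(1,4) nearest=0 d=3 new=(1,4) → add node 1 parent=0 cost=3
2. q=(20,22) nearest=1 d=19 new=(4,7) → add node 2 parent=1 cost=6
3. q=(7,14) nearest=2 d=7 new=(7,10) → add node 3 parent=2 cost=9
4. q=(15,27) nearest=3 d=17 new=(10,13) → add node 4 parent=3 cost=12
5. q=(18,12) nearest=4 d=8 new=(13,12) → add node 5 parent=4 cost=15
6. q=(11,36) nearest=4 d=23 new=(11,16) → add node 6 parent=4 cost=15

Path: 0 1 2 3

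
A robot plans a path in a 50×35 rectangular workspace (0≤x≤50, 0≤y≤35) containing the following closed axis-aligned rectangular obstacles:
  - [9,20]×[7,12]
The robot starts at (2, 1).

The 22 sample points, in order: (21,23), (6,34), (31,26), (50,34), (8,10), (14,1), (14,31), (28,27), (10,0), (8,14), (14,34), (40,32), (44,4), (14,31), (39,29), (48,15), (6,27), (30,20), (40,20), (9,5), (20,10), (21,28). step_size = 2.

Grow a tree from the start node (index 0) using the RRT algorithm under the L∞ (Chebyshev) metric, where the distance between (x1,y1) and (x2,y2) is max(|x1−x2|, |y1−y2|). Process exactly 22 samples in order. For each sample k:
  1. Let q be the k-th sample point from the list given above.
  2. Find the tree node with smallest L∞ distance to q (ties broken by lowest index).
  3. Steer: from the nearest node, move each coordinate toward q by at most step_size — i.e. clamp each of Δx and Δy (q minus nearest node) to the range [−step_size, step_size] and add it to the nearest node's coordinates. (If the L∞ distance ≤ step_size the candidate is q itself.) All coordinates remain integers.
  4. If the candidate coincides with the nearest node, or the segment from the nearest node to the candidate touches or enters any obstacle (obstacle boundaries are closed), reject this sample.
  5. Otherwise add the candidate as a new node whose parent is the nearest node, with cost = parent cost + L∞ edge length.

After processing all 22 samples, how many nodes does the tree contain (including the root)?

1. q=(21,23) nearest=0 d=22 new=(4,3) → add node 1 parent=0 cost=2
2. q=(6,34) nearest=1 d=31 new=(6,5) → add node 2 parent=1 cost=4
3. q=(31,26) nearest=2 d=25 new=(8,7) → add node 3 parent=2 cost=6
4. q=(50,34) nearest=3 d=42 new=(10,9) → blocked by [9,20]×[7,12], reject
5. q=(8,10) nearest=3 d=3 new=(8,9) → add node 4 parent=3 cost=8
6. q=(14,1) nearest=3 d=6 new=(10,5) → add node 5 parent=3 cost=8
7. q=(14,31) nearest=4 d=22 new=(10,11) → blocked by [9,20]×[7,12], reject
8. q=(28,27) nearest=3 d=20 new=(10,9) → blocked by [9,20]×[7,12], reject
9. q=(10,0) nearest=2 d=5 new=(8,3) → add node 6 parent=2 cost=6
10. q=(8,14) nearest=4 d=5 new=(8,11) → add node 7 parent=4 cost=10
11. q=(14,34) nearest=7 d=23 new=(10,13) → blocked by [9,20]×[7,12], reject
12. q=(40,32) nearest=5 d=30 new=(12,7) → blocked by [9,20]×[7,12], reject
13. q=(44,4) nearest=5 d=34 new=(12,4) → add node 8 parent=5 cost=10
14. q=(14,31) nearest=7 d=20 new=(10,13) → blocked by [9,20]×[7,12], reject
15. q=(39,29) nearest=8 d=27 new=(14,6) → add node 9 parent=8 cost=12
16. q=(48,15) nearest=9 d=34 new=(16,8) → blocked by [9,20]×[7,12], reject
17. q=(6,27) nearest=7 d=16 new=(6,13) → add node 10 parent=7 cost=12
18. q=(30,20) nearest=9 d=16 new=(16,8) → blocked by [9,20]×[7,12], reject
19. q=(40,20) nearest=9 d=26 new=(16,8) → blocked by [9,20]×[7,12], reject
20. q=(9,5) nearest=5 d=1 new=(9,5) → add node 11 parent=5 cost=9
21. q=(20,10) nearest=9 d=6 new=(16,8) → blocked by [9,20]×[7,12], reject
22. q=(21,28) nearest=10 d=15 new=(8,15) → add node 12 parent=10 cost=14

Node count: 13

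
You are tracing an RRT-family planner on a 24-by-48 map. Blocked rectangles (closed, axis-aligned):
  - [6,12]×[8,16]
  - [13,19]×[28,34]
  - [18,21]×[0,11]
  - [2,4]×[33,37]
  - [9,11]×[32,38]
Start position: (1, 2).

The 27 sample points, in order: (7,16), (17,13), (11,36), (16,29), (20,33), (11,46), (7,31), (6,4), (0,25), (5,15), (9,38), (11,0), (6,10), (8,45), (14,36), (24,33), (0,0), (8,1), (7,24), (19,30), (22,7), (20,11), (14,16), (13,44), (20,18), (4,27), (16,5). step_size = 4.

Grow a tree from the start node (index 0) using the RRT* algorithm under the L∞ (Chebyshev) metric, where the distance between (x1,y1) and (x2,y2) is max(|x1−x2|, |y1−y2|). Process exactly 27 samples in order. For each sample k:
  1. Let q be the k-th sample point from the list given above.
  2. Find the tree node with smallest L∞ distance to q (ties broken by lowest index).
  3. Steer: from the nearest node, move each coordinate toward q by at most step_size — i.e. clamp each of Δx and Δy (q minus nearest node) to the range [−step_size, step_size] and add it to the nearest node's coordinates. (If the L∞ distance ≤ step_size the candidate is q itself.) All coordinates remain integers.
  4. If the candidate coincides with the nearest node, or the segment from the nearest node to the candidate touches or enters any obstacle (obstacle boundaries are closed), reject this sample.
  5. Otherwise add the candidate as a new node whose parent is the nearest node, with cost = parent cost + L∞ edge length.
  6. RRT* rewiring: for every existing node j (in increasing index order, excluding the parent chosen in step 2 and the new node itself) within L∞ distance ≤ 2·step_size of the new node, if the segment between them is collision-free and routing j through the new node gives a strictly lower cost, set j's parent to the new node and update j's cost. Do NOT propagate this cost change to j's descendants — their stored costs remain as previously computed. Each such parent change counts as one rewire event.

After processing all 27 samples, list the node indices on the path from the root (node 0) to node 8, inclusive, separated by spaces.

1. q=(7,16) nearest=0 d=14 new=(5,6) → add node 1 parent=0 cost=4
2. q=(17,13) nearest=1 d=12 new=(9,10) → blocked by [6,12]×[8,16], reject
3. q=(11,36) nearest=1 d=30 new=(9,10) → blocked by [6,12]×[8,16], reject
4. q=(16,29) nearest=1 d=23 new=(9,10) → blocked by [6,12]×[8,16], reject
5. q=(20,33) nearest=1 d=27 new=(9,10) → blocked by [6,12]×[8,16], reject
6. q=(11,46) nearest=1 d=40 new=(9,10) → blocked by [6,12]×[8,16], reject
7. q=(7,31) nearest=1 d=25 new=(7,10) → blocked by [6,12]×[8,16], reject
8. q=(6,4) nearest=1 d=2 new=(6,4) → add node 2 parent=1 cost=6
9. q=(0,25) nearest=1 d=19 new=(1,10) → add node 3 parent=1 cost=8
10. q=(5,15) nearest=3 d=5 new=(5,14) → add node 4 parent=3 cost=12
11. q=(9,38) nearest=4 d=24 new=(9,18) → blocked by [6,12]×[8,16], reject
12. q=(11,0) nearest=2 d=5 new=(10,0) → add node 5 parent=2 cost=10
13. q=(6,10) nearest=1 d=4 new=(6,10) → blocked by [6,12]×[8,16], reject
14. q=(8,45) nearest=4 d=31 new=(8,18) → blocked by [6,12]×[8,16], reject
15. q=(14,36) nearest=4 d=22 new=(9,18) → blocked by [6,12]×[8,16], reject
16. q=(24,33) nearest=4 d=19 new=(9,18) → blocked by [6,12]×[8,16], reject
17. q=(0,0) nearest=0 d=2 new=(0,0) → add node 6 parent=0 cost=2
18. q=(8,1) nearest=5 d=2 new=(8,1) → add node 7 parent=5 cost=12
19. q=(7,24) nearest=4 d=10 new=(7,18) → blocked by [6,12]×[8,16], reject
20. q=(19,30) nearest=4 d=16 new=(9,18) → blocked by [6,12]×[8,16], reject
21. q=(22,7) nearest=5 d=12 new=(14,4) → add node 8 parent=5 cost=14
22. q=(20,11) nearest=8 d=7 new=(18,8) → blocked by [18,21]×[0,11], reject
23. q=(14,16) nearest=4 d=9 new=(9,16) → blocked by [6,12]×[8,16], reject
24. q=(13,44) nearest=4 d=30 new=(9,18) → blocked by [6,12]×[8,16], reject
25. q=(20,18) nearest=2 d=14 new=(10,8) → blocked by [6,12]×[8,16], reject
26. q=(4,27) nearest=4 d=13 new=(4,18) → add node 9 parent=4 cost=16
27. q=(16,5) nearest=8 d=2 new=(16,5) → add node 10 parent=8 cost=16

Path: 0 1 2 5 8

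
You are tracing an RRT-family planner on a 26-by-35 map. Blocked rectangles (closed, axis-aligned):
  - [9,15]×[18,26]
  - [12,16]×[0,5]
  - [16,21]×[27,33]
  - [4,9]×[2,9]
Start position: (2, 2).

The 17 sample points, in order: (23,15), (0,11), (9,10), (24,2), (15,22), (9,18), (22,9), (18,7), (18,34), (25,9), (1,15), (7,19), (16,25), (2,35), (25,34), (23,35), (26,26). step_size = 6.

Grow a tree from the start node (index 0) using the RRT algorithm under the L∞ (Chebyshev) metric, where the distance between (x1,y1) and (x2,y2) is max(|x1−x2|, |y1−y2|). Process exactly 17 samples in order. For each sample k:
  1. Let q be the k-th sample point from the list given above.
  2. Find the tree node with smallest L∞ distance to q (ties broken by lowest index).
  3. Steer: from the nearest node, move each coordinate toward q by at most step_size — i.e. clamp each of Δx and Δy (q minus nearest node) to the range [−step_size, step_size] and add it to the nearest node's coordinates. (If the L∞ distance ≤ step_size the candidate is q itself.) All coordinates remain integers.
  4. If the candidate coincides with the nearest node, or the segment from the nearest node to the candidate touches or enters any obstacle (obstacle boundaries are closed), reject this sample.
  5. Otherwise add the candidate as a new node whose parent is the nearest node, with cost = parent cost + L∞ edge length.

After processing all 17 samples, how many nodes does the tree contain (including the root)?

1. q=(23,15) nearest=0 d=21 new=(8,8) → blocked by [4,9]×[2,9], reject
2. q=(0,11) nearest=0 d=9 new=(0,8) → add node 1 parent=0 cost=6
3. q=(9,10) nearest=0 d=8 new=(8,8) → blocked by [4,9]×[2,9], reject
4. q=(24,2) nearest=0 d=22 new=(8,2) → blocked by [4,9]×[2,9], reject
5. q=(15,22) nearest=1 d=15 new=(6,14) → add node 2 parent=1 cost=12
6. q=(9,18) nearest=2 d=4 new=(9,18) → blocked by [9,15]×[18,26], reject
7. q=(22,9) nearest=2 d=16 new=(12,9) → add node 3 parent=2 cost=18
8. q=(18,7) nearest=3 d=6 new=(18,7) → add node 4 parent=3 cost=24
9. q=(18,34) nearest=2 d=20 new=(12,20) → blocked by [9,15]×[18,26], reject
10. q=(25,9) nearest=4 d=7 new=(24,9) → add node 5 parent=4 cost=30
11. q=(1,15) nearest=2 d=5 new=(1,15) → add node 6 parent=2 cost=17
12. q=(7,19) nearest=2 d=5 new=(7,19) → add node 7 parent=2 cost=17
13. q=(16,25) nearest=7 d=9 new=(13,25) → blocked by [9,15]×[18,26], reject
14. q=(2,35) nearest=7 d=16 new=(2,25) → add node 8 parent=7 cost=23
15. q=(25,34) nearest=7 d=18 new=(13,25) → blocked by [9,15]×[18,26], reject
16. q=(23,35) nearest=7 d=16 new=(13,25) → blocked by [9,15]×[18,26], reject
17. q=(26,26) nearest=3 d=17 new=(18,15) → add node 9 parent=3 cost=24

Node count: 10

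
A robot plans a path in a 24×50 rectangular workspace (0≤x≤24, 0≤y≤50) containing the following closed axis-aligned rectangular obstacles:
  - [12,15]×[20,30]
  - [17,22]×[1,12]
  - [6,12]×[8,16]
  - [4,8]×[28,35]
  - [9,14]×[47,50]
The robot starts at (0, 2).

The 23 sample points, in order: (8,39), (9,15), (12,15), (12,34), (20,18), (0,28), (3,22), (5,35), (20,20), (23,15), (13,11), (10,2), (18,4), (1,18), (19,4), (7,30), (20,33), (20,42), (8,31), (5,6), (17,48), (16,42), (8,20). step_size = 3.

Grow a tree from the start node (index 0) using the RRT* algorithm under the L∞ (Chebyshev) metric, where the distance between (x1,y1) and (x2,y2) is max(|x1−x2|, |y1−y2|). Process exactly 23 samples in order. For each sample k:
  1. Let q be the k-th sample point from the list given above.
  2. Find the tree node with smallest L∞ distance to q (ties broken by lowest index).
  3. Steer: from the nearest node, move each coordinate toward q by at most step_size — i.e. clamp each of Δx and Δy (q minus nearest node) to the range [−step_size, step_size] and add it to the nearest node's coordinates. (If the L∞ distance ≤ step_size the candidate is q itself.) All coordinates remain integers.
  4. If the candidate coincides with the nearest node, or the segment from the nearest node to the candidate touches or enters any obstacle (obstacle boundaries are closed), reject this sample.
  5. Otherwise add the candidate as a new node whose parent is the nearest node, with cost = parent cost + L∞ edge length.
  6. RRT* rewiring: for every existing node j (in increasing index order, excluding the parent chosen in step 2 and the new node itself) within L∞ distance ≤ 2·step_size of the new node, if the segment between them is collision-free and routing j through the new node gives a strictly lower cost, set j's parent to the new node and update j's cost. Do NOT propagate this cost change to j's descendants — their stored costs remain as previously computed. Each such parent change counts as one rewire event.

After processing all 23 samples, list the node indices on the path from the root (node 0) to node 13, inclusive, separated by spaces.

1. q=(8,39) nearest=0 d=37 new=(3,5) → add node 1 parent=0 cost=3
2. q=(9,15) nearest=1 d=10 new=(6,8) → blocked by [6,12]×[8,16], reject
3. q=(12,15) nearest=1 d=10 new=(6,8) → blocked by [6,12]×[8,16], reject
4. q=(12,34) nearest=1 d=29 new=(6,8) → blocked by [6,12]×[8,16], reject
5. q=(20,18) nearest=1 d=17 new=(6,8) → blocked by [6,12]×[8,16], reject
6. q=(0,28) nearest=1 d=23 new=(0,8) → add node 2 parent=1 cost=6
7. q=(3,22) nearest=2 d=14 new=(3,11) → add node 3 parent=2 cost=9
8. q=(5,35) nearest=3 d=24 new=(5,14) → add node 4 parent=3 cost=12
9. q=(20,20) nearest=4 d=15 new=(8,17) → blocked by [6,12]×[8,16], reject
10. q=(23,15) nearest=4 d=18 new=(8,15) → blocked by [6,12]×[8,16], reject
11. q=(13,11) nearest=4 d=8 new=(8,11) → blocked by [6,12]×[8,16], reject
12. q=(10,2) nearest=1 d=7 new=(6,2) → add node 5 parent=1 cost=6
13. q=(18,4) nearest=5 d=12 new=(9,4) → add node 6 parent=5 cost=9
14. q=(1,18) nearest=4 d=4 new=(2,17) → add node 7 parent=4 cost=15
15. q=(19,4) nearest=6 d=10 new=(12,4) → add node 8 parent=6 cost=12
16. q=(7,30) nearest=7 d=13 new=(5,20) → add node 9 parent=7 cost=18
17. q=(20,33) nearest=9 d=15 new=(8,23) → add node 10 parent=9 cost=21
18. q=(20,42) nearest=10 d=19 new=(11,26) → add node 11 parent=10 cost=24
19. q=(8,31) nearest=11 d=5 new=(8,29) → blocked by [4,8]×[28,35], reject
20. q=(5,6) nearest=1 d=2 new=(5,6) → add node 12 parent=1 cost=5
21. q=(17,48) nearest=11 d=22 new=(14,29) → blocked by [12,15]×[20,30], reject
22. q=(16,42) nearest=11 d=16 new=(14,29) → blocked by [12,15]×[20,30], reject
23. q=(8,20) nearest=9 d=3 new=(8,20) → add node 13 parent=9 cost=21

Path: 0 1 2 3 4 7 9 13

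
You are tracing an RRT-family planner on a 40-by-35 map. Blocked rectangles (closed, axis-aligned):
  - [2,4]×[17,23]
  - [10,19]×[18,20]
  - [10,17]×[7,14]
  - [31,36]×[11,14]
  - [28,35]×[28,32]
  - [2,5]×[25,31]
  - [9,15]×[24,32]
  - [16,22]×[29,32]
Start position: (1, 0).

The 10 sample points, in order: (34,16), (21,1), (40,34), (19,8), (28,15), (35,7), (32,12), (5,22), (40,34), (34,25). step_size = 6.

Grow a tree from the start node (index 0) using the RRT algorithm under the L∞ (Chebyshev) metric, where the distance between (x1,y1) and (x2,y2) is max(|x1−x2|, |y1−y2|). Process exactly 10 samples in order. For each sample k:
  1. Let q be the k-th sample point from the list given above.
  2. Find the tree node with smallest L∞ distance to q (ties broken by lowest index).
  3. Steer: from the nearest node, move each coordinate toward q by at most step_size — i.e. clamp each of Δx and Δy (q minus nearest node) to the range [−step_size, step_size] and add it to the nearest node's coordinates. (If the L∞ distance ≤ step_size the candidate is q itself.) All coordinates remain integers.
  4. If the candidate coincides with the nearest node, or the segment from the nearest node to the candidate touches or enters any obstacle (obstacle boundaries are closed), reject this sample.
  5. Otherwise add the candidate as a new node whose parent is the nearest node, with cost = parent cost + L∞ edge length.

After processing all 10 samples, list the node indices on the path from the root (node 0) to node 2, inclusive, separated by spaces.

1. q=(34,16) nearest=0 d=33 new=(7,6) → add node 1 parent=0 cost=6
2. q=(21,1) nearest=1 d=14 new=(13,1) → add node 2 parent=1 cost=12
3. q=(40,34) nearest=1 d=33 new=(13,12) → blocked by [10,17]×[7,14], reject
4. q=(19,8) nearest=2 d=7 new=(19,7) → add node 3 parent=2 cost=18
5. q=(28,15) nearest=3 d=9 new=(25,13) → add node 4 parent=3 cost=24
6. q=(35,7) nearest=4 d=10 new=(31,7) → add node 5 parent=4 cost=30
7. q=(32,12) nearest=5 d=5 new=(32,12) → blocked by [31,36]×[11,14], reject
8. q=(5,22) nearest=3 d=15 new=(13,13) → blocked by [10,17]×[7,14], reject
9. q=(40,34) nearest=4 d=21 new=(31,19) → add node 6 parent=4 cost=30
10. q=(34,25) nearest=6 d=6 new=(34,25) → add node 7 parent=6 cost=36

Path: 0 1 2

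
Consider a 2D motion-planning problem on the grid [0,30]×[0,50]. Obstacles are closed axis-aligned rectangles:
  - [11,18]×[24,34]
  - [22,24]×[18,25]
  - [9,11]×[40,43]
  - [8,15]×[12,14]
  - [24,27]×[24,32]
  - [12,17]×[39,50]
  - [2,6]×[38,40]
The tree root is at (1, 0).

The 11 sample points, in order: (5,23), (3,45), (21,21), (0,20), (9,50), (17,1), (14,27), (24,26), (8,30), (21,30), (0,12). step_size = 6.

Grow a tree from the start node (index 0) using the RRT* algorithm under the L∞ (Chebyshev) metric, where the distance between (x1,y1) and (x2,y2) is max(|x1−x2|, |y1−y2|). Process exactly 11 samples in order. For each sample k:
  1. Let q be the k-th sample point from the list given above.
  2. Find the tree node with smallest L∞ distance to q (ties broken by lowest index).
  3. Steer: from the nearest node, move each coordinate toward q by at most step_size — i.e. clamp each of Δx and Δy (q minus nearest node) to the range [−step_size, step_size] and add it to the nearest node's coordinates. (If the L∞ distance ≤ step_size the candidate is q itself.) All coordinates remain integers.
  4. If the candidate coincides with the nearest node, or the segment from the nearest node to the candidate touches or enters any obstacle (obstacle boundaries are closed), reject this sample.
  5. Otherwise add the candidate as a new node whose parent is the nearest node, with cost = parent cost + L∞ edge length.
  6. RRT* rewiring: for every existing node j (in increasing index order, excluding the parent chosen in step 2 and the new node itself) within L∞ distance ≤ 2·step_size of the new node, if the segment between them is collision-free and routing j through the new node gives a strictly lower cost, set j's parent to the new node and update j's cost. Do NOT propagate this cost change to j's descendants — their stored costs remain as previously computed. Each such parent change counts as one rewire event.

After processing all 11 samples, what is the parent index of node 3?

Parent of node 3: 2

1. q=(5,23) nearest=0 d=23 new=(5,6) → add node 1 parent=0 cost=6
2. q=(3,45) nearest=1 d=39 new=(3,12) → add node 2 parent=1 cost=12
3. q=(21,21) nearest=1 d=16 new=(11,12) → blocked by [8,15]×[12,14], reject
4. q=(0,20) nearest=2 d=8 new=(0,18) → add node 3 parent=2 cost=18
5. q=(9,50) nearest=3 d=32 new=(6,24) → add node 4 parent=3 cost=24
6. q=(17,1) nearest=1 d=12 new=(11,1) → add node 5 parent=1 cost=12
7. q=(14,27) nearest=4 d=8 new=(12,27) → blocked by [11,18]×[24,34], reject
8. q=(24,26) nearest=4 d=18 new=(12,26) → blocked by [11,18]×[24,34], reject
9. q=(8,30) nearest=4 d=6 new=(8,30) → add node 6 parent=4 cost=30
10. q=(21,30) nearest=6 d=13 new=(14,30) → blocked by [11,18]×[24,34], reject
11. q=(0,12) nearest=2 d=3 new=(0,12) → add node 7 parent=2 cost=15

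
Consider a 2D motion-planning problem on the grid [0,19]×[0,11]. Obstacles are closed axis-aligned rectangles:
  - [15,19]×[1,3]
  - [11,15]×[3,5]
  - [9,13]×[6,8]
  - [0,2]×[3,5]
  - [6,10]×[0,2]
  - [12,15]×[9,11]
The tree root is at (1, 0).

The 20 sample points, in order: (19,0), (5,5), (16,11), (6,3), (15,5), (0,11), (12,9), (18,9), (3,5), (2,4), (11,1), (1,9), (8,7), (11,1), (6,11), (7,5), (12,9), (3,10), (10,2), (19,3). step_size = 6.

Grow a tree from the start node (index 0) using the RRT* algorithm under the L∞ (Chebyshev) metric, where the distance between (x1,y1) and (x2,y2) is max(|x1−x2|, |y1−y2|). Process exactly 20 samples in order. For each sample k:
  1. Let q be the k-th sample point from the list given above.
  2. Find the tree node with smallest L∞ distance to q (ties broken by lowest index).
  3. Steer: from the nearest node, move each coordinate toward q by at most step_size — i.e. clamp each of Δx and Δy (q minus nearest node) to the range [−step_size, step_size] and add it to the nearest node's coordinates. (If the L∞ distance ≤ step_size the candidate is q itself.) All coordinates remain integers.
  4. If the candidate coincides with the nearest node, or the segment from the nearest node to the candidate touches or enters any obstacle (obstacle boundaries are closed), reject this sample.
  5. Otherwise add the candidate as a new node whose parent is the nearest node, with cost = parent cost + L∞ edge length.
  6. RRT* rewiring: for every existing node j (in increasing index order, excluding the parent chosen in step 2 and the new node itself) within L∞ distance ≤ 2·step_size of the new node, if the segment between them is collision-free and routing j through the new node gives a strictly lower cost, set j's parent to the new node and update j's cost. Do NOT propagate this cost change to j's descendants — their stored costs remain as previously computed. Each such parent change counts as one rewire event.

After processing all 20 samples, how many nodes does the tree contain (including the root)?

1. q=(19,0) nearest=0 d=18 new=(7,0) → blocked by [6,10]×[0,2], reject
2. q=(5,5) nearest=0 d=5 new=(5,5) → add node 1 parent=0 cost=5
3. q=(16,11) nearest=1 d=11 new=(11,11) → add node 2 parent=1 cost=11
4. q=(6,3) nearest=1 d=2 new=(6,3) → add node 3 parent=1 cost=7
5. q=(15,5) nearest=2 d=6 new=(15,5) → blocked by [11,15]×[3,5], reject
6. q=(0,11) nearest=1 d=6 new=(0,11) → add node 4 parent=1 cost=11
7. q=(12,9) nearest=2 d=2 new=(12,9) → blocked by [12,15]×[9,11], reject
8. q=(18,9) nearest=2 d=7 new=(17,9) → blocked by [12,15]×[9,11], reject
9. q=(3,5) nearest=1 d=2 new=(3,5) → add node 5 parent=1 cost=7
10. q=(2,4) nearest=5 d=1 new=(2,4) → blocked by [0,2]×[3,5], reject
11. q=(11,1) nearest=3 d=5 new=(11,1) → blocked by [6,10]×[0,2], reject
12. q=(1,9) nearest=4 d=2 new=(1,9) → add node 6 parent=4 cost=13
13. q=(8,7) nearest=1 d=3 new=(8,7) → add node 7 parent=1 cost=8
14. q=(11,1) nearest=3 d=5 new=(11,1) → blocked by [6,10]×[0,2], reject
15. q=(6,11) nearest=7 d=4 new=(6,11) → add node 8 parent=7 cost=12
16. q=(7,5) nearest=1 d=2 new=(7,5) → add node 9 parent=1 cost=7
17. q=(12,9) nearest=2 d=2 new=(12,9) → blocked by [12,15]×[9,11], reject
18. q=(3,10) nearest=6 d=2 new=(3,10) → add node 10 parent=6 cost=15
19. q=(10,2) nearest=9 d=3 new=(10,2) → blocked by [6,10]×[0,2], reject
20. q=(19,3) nearest=2 d=8 new=(17,5) → blocked by [12,15]×[9,11], reject

Node count: 11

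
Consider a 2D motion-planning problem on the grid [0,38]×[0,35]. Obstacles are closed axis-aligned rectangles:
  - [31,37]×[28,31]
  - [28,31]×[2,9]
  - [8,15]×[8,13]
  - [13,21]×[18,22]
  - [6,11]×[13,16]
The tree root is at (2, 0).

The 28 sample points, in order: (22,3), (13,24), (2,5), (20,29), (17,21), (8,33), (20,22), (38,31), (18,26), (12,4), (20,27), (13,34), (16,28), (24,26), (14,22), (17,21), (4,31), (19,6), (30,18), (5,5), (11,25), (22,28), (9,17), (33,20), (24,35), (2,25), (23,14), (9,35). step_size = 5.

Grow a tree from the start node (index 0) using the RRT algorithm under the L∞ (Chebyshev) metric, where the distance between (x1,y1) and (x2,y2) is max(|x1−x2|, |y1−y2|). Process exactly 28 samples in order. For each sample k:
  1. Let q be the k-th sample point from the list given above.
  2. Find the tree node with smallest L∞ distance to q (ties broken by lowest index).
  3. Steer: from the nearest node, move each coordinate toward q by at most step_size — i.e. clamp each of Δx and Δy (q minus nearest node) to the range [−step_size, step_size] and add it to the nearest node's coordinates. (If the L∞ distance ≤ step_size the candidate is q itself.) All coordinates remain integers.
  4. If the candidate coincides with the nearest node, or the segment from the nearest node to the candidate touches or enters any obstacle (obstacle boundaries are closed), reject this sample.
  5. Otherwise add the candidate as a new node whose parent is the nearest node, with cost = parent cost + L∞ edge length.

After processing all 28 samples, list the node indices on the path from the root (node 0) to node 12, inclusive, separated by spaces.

Path: 0 1 4 6 7 12

1. q=(22,3) nearest=0 d=20 new=(7,3) → add node 1 parent=0 cost=5
2. q=(13,24) nearest=1 d=21 new=(12,8) → blocked by [8,15]×[8,13], reject
3. q=(2,5) nearest=0 d=5 new=(2,5) → add node 2 parent=0 cost=5
4. q=(20,29) nearest=2 d=24 new=(7,10) → add node 3 parent=2 cost=10
5. q=(17,21) nearest=3 d=11 new=(12,15) → blocked by [8,15]×[8,13], reject
6. q=(8,33) nearest=3 d=23 new=(8,15) → blocked by [6,11]×[13,16], reject
7. q=(20,22) nearest=3 d=13 new=(12,15) → blocked by [8,15]×[8,13], reject
8. q=(38,31) nearest=1 d=31 new=(12,8) → blocked by [8,15]×[8,13], reject
9. q=(18,26) nearest=3 d=16 new=(12,15) → blocked by [8,15]×[8,13], reject
10. q=(12,4) nearest=1 d=5 new=(12,4) → add node 4 parent=1 cost=10
11. q=(20,27) nearest=3 d=17 new=(12,15) → blocked by [8,15]×[8,13], reject
12. q=(13,34) nearest=3 d=24 new=(12,15) → blocked by [8,15]×[8,13], reject
13. q=(16,28) nearest=3 d=18 new=(12,15) → blocked by [8,15]×[8,13], reject
14. q=(24,26) nearest=3 d=17 new=(12,15) → blocked by [8,15]×[8,13], reject
15. q=(14,22) nearest=3 d=12 new=(12,15) → blocked by [8,15]×[8,13], reject
16. q=(17,21) nearest=3 d=11 new=(12,15) → blocked by [8,15]×[8,13], reject
17. q=(4,31) nearest=3 d=21 new=(4,15) → add node 5 parent=3 cost=15
18. q=(19,6) nearest=4 d=7 new=(17,6) → add node 6 parent=4 cost=15
19. q=(30,18) nearest=6 d=13 new=(22,11) → add node 7 parent=6 cost=20
20. q=(5,5) nearest=1 d=2 new=(5,5) → add node 8 parent=1 cost=7
21. q=(11,25) nearest=5 d=10 new=(9,20) → add node 9 parent=5 cost=20
22. q=(22,28) nearest=9 d=13 new=(14,25) → add node 10 parent=9 cost=25
23. q=(9,17) nearest=9 d=3 new=(9,17) → add node 11 parent=9 cost=23
24. q=(33,20) nearest=7 d=11 new=(27,16) → add node 12 parent=7 cost=25
25. q=(24,35) nearest=10 d=10 new=(19,30) → add node 13 parent=10 cost=30
26. q=(2,25) nearest=9 d=7 new=(4,25) → add node 14 parent=9 cost=25
27. q=(23,14) nearest=7 d=3 new=(23,14) → add node 15 parent=7 cost=23
28. q=(9,35) nearest=10 d=10 new=(9,30) → add node 16 parent=10 cost=30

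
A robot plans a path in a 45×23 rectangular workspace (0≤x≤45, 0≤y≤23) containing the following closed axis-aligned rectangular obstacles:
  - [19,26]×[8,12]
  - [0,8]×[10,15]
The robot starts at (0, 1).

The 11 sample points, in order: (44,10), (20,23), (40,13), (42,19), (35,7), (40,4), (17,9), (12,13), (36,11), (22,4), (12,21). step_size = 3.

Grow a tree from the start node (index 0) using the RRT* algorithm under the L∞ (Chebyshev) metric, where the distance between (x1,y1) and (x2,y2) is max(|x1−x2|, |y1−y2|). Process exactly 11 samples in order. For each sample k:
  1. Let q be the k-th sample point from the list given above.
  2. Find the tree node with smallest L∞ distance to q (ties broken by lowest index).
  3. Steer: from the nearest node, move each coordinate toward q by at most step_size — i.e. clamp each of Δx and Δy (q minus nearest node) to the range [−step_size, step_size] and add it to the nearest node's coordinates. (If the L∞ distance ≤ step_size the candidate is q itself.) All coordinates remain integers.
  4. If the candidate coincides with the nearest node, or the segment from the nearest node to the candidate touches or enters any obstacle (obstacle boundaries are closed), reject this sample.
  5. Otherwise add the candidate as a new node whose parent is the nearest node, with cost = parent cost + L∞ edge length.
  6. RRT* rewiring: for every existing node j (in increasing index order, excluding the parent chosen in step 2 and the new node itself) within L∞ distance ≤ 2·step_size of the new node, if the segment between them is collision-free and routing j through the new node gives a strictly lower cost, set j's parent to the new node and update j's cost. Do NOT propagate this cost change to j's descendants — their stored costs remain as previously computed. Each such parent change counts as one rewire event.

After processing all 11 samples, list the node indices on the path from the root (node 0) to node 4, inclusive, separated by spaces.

1. q=(44,10) nearest=0 d=44 new=(3,4) → add node 1 parent=0 cost=3
2. q=(20,23) nearest=1 d=19 new=(6,7) → add node 2 parent=1 cost=6
3. q=(40,13) nearest=2 d=34 new=(9,10) → add node 3 parent=2 cost=9
4. q=(42,19) nearest=3 d=33 new=(12,13) → add node 4 parent=3 cost=12
5. q=(35,7) nearest=4 d=23 new=(15,10) → add node 5 parent=4 cost=15
6. q=(40,4) nearest=5 d=25 new=(18,7) → add node 6 parent=5 cost=18
7. q=(17,9) nearest=5 d=2 new=(17,9) → add node 7 parent=5 cost=17
8. q=(12,13) nearest=4 d=0 → coincident, reject
9. q=(36,11) nearest=6 d=18 new=(21,10) → blocked by [19,26]×[8,12], reject
10. q=(22,4) nearest=6 d=4 new=(21,4) → add node 8 parent=6 cost=21
11. q=(12,21) nearest=4 d=8 new=(12,16) → add node 9 parent=4 cost=15

Path: 0 1 2 3 4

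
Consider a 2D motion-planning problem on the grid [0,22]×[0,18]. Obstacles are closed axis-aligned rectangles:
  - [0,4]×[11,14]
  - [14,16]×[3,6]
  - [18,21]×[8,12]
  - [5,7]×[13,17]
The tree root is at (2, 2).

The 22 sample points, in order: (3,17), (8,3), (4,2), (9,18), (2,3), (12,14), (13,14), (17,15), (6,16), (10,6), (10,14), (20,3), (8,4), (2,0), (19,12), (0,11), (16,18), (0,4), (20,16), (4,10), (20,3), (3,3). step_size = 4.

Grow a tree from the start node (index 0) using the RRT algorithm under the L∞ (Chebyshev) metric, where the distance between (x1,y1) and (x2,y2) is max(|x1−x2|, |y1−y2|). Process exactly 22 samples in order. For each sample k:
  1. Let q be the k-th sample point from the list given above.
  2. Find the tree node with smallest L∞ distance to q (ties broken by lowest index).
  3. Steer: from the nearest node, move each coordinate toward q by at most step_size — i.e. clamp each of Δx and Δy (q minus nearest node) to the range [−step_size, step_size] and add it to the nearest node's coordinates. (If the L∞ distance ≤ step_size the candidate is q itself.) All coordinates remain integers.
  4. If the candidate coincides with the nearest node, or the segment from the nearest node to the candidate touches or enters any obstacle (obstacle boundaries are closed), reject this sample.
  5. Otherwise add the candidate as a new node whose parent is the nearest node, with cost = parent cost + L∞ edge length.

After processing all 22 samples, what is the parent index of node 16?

1. q=(3,17) nearest=0 d=15 new=(3,6) → add node 1 parent=0 cost=4
2. q=(8,3) nearest=1 d=5 new=(7,3) → add node 2 parent=1 cost=8
3. q=(4,2) nearest=0 d=2 new=(4,2) → add node 3 parent=0 cost=2
4. q=(9,18) nearest=1 d=12 new=(7,10) → add node 4 parent=1 cost=8
5. q=(2,3) nearest=0 d=1 new=(2,3) → add node 5 parent=0 cost=1
6. q=(12,14) nearest=4 d=5 new=(11,14) → add node 6 parent=4 cost=12
7. q=(13,14) nearest=6 d=2 new=(13,14) → add node 7 parent=6 cost=14
8. q=(17,15) nearest=7 d=4 new=(17,15) → add node 8 parent=7 cost=18
9. q=(6,16) nearest=6 d=5 new=(7,16) → blocked by [5,7]×[13,17], reject
10. q=(10,6) nearest=2 d=3 new=(10,6) → add node 9 parent=2 cost=11
11. q=(10,14) nearest=6 d=1 new=(10,14) → add node 10 parent=6 cost=13
12. q=(20,3) nearest=9 d=10 new=(14,3) → blocked by [14,16]×[3,6], reject
13. q=(8,4) nearest=2 d=1 new=(8,4) → add node 11 parent=2 cost=9
14. q=(2,0) nearest=0 d=2 new=(2,0) → add node 12 parent=0 cost=2
15. q=(19,12) nearest=8 d=3 new=(19,12) → blocked by [18,21]×[8,12], reject
16. q=(0,11) nearest=1 d=5 new=(0,10) → add node 13 parent=1 cost=8
17. q=(16,18) nearest=8 d=3 new=(16,18) → add node 14 parent=8 cost=21
18. q=(0,4) nearest=0 d=2 new=(0,4) → add node 15 parent=0 cost=2
19. q=(20,16) nearest=8 d=3 new=(20,16) → add node 16 parent=8 cost=21
20. q=(4,10) nearest=4 d=3 new=(4,10) → add node 17 parent=4 cost=11
21. q=(20,3) nearest=9 d=10 new=(14,3) → blocked by [14,16]×[3,6], reject
22. q=(3,3) nearest=0 d=1 new=(3,3) → add node 18 parent=0 cost=1

Parent of node 16: 8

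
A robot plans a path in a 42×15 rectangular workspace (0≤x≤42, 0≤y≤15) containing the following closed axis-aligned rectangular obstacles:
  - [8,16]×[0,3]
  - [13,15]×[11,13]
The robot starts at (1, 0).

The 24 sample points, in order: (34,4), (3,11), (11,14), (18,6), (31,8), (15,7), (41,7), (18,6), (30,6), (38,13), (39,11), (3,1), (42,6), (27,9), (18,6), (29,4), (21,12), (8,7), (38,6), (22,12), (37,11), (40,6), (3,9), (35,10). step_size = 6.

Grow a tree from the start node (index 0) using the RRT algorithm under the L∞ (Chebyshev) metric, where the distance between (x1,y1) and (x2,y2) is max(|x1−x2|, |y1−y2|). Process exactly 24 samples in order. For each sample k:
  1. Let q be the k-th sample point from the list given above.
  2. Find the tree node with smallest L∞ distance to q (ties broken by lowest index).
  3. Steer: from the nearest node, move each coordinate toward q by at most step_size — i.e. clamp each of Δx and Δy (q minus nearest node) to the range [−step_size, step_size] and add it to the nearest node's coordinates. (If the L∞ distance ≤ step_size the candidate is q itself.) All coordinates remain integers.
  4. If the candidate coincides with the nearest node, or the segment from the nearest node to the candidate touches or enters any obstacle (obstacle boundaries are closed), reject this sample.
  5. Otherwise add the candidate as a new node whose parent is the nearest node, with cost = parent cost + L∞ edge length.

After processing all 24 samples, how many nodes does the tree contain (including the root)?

Node count: 24

1. q=(34,4) nearest=0 d=33 new=(7,4) → add node 1 parent=0 cost=6
2. q=(3,11) nearest=1 d=7 new=(3,10) → add node 2 parent=1 cost=12
3. q=(11,14) nearest=2 d=8 new=(9,14) → add node 3 parent=2 cost=18
4. q=(18,6) nearest=3 d=9 new=(15,8) → add node 4 parent=3 cost=24
5. q=(31,8) nearest=4 d=16 new=(21,8) → add node 5 parent=4 cost=30
6. q=(15,7) nearest=4 d=1 new=(15,7) → add node 6 parent=4 cost=25
7. q=(41,7) nearest=5 d=20 new=(27,7) → add node 7 parent=5 cost=36
8. q=(18,6) nearest=4 d=3 new=(18,6) → add node 8 parent=4 cost=27
9. q=(30,6) nearest=7 d=3 new=(30,6) → add node 9 parent=7 cost=39
10. q=(38,13) nearest=9 d=8 new=(36,12) → add node 10 parent=9 cost=45
11. q=(39,11) nearest=10 d=3 new=(39,11) → add node 11 parent=10 cost=48
12. q=(3,1) nearest=0 d=2 new=(3,1) → add node 12 parent=0 cost=2
13. q=(42,6) nearest=11 d=5 new=(42,6) → add node 13 parent=11 cost=53
14. q=(27,9) nearest=7 d=2 new=(27,9) → add node 14 parent=7 cost=38
15. q=(18,6) nearest=8 d=0 → coincident, reject
16. q=(29,4) nearest=9 d=2 new=(29,4) → add node 15 parent=9 cost=41
17. q=(21,12) nearest=5 d=4 new=(21,12) → add node 16 parent=5 cost=34
18. q=(8,7) nearest=1 d=3 new=(8,7) → add node 17 parent=1 cost=9
19. q=(38,6) nearest=13 d=4 new=(38,6) → add node 18 parent=13 cost=57
20. q=(22,12) nearest=16 d=1 new=(22,12) → add node 19 parent=16 cost=35
21. q=(37,11) nearest=10 d=1 new=(37,11) → add node 20 parent=10 cost=46
22. q=(40,6) nearest=13 d=2 new=(40,6) → add node 21 parent=13 cost=55
23. q=(3,9) nearest=2 d=1 new=(3,9) → add node 22 parent=2 cost=13
24. q=(35,10) nearest=10 d=2 new=(35,10) → add node 23 parent=10 cost=47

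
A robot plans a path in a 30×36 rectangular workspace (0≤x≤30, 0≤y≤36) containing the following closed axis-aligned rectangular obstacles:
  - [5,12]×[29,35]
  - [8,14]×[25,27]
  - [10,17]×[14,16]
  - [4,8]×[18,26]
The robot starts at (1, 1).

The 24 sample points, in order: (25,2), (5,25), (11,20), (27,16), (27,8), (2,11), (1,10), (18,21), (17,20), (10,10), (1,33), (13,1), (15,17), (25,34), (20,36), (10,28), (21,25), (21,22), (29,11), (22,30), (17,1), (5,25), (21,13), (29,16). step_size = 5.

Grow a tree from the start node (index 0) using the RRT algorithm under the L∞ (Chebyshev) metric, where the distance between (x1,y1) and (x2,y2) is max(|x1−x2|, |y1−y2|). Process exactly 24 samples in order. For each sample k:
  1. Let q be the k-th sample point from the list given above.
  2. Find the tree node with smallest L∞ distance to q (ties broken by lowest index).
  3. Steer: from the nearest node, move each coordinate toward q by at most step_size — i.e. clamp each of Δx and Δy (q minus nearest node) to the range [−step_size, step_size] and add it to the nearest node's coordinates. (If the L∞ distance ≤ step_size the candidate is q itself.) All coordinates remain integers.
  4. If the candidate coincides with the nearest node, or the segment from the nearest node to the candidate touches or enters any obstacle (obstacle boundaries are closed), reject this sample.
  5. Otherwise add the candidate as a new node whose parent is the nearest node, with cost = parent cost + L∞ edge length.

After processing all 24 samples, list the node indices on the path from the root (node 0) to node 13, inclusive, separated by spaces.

Path: 0 1 2 3 4 10 12 13

1. q=(25,2) nearest=0 d=24 new=(6,2) → add node 1 parent=0 cost=5
2. q=(5,25) nearest=1 d=23 new=(5,7) → add node 2 parent=1 cost=10
3. q=(11,20) nearest=2 d=13 new=(10,12) → add node 3 parent=2 cost=15
4. q=(27,16) nearest=3 d=17 new=(15,16) → blocked by [10,17]×[14,16], reject
5. q=(27,8) nearest=3 d=17 new=(15,8) → add node 4 parent=3 cost=20
6. q=(2,11) nearest=2 d=4 new=(2,11) → add node 5 parent=2 cost=14
7. q=(1,10) nearest=5 d=1 new=(1,10) → add node 6 parent=5 cost=15
8. q=(18,21) nearest=3 d=9 new=(15,17) → blocked by [10,17]×[14,16], reject
9. q=(17,20) nearest=3 d=8 new=(15,17) → blocked by [10,17]×[14,16], reject
10. q=(10,10) nearest=3 d=2 new=(10,10) → add node 7 parent=3 cost=17
11. q=(1,33) nearest=3 d=21 new=(5,17) → add node 8 parent=3 cost=20
12. q=(13,1) nearest=1 d=7 new=(11,1) → add node 9 parent=1 cost=10
13. q=(15,17) nearest=3 d=5 new=(15,17) → blocked by [10,17]×[14,16], reject
14. q=(25,34) nearest=8 d=20 new=(10,22) → blocked by [4,8]×[18,26], reject
15. q=(20,36) nearest=8 d=19 new=(10,22) → blocked by [4,8]×[18,26], reject
16. q=(10,28) nearest=8 d=11 new=(10,22) → blocked by [4,8]×[18,26], reject
17. q=(21,25) nearest=3 d=13 new=(15,17) → blocked by [10,17]×[14,16], reject
18. q=(21,22) nearest=3 d=11 new=(15,17) → blocked by [10,17]×[14,16], reject
19. q=(29,11) nearest=4 d=14 new=(20,11) → add node 10 parent=4 cost=25
20. q=(22,30) nearest=8 d=17 new=(10,22) → blocked by [4,8]×[18,26], reject
21. q=(17,1) nearest=9 d=6 new=(16,1) → add node 11 parent=9 cost=15
22. q=(5,25) nearest=8 d=8 new=(5,22) → blocked by [4,8]×[18,26], reject
23. q=(21,13) nearest=10 d=2 new=(21,13) → add node 12 parent=10 cost=27
24. q=(29,16) nearest=12 d=8 new=(26,16) → add node 13 parent=12 cost=32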